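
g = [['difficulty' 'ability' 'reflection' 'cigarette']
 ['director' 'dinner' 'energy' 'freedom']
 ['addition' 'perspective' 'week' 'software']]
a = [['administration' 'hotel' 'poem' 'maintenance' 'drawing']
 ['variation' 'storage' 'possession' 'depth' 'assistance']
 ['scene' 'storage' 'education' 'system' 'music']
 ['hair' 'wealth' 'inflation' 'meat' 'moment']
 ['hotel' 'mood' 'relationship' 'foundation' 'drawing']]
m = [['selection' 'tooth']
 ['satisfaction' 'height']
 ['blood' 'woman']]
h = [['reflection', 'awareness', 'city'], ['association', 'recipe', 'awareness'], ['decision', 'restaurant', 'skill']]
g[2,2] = 'week'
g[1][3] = 'freedom'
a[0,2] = 'poem'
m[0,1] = 'tooth'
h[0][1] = 'awareness'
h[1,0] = 'association'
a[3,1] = 'wealth'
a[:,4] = ['drawing', 'assistance', 'music', 'moment', 'drawing']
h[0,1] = 'awareness'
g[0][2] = 'reflection'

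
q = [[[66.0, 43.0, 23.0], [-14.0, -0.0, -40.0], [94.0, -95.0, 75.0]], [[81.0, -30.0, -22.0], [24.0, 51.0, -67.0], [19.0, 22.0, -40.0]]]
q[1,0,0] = 81.0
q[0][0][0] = 66.0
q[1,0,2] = -22.0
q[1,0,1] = -30.0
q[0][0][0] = 66.0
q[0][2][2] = 75.0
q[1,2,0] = 19.0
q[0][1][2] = -40.0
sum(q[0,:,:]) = 152.0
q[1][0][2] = -22.0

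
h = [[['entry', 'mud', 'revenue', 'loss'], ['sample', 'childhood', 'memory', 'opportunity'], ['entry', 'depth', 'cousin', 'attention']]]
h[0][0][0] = 'entry'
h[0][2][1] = 'depth'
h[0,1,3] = 'opportunity'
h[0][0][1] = 'mud'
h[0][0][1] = 'mud'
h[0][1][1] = 'childhood'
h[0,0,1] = 'mud'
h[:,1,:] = [['sample', 'childhood', 'memory', 'opportunity']]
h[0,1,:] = ['sample', 'childhood', 'memory', 'opportunity']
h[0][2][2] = 'cousin'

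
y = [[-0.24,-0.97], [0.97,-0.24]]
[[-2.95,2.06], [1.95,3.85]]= y @ [[2.60, 3.24], [2.4, -2.93]]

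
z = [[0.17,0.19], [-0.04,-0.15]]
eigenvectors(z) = [[0.99, -0.54], [-0.13, 0.84]]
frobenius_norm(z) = 0.30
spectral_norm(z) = 0.29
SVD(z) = [[-0.87, 0.50], [0.5, 0.87]] @ diag([0.2921399342768749, 0.061272006664570965]) @ [[-0.57,  -0.82], [0.82,  -0.57]]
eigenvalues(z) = [0.14, -0.12]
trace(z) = 0.02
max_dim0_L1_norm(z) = 0.34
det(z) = -0.02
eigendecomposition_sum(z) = [[0.16,  0.10],[-0.02,  -0.01]] + [[0.01, 0.09],[-0.02, -0.14]]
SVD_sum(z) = [[0.14, 0.21], [-0.08, -0.12]] + [[0.03, -0.02], [0.04, -0.03]]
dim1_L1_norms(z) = [0.36, 0.19]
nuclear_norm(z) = 0.35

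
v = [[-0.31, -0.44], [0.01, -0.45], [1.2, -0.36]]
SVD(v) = [[-0.14, -0.76], [0.10, -0.65], [0.98, -0.04]] @ diag([1.2722438039776742, 0.6658045533340974]) @ [[0.96, -0.26],[0.26, 0.96]]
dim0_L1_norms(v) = [1.52, 1.25]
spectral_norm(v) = 1.27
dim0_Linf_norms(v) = [1.2, 0.45]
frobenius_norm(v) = 1.44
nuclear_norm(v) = 1.94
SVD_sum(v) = [[-0.18, 0.05], [0.12, -0.03], [1.21, -0.33]] + [[-0.13, -0.49], [-0.11, -0.42], [-0.01, -0.03]]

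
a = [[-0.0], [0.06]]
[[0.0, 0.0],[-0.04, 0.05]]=a @[[-0.6, 0.89]]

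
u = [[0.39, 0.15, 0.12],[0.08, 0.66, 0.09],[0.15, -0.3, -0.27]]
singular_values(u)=[0.78, 0.41, 0.21]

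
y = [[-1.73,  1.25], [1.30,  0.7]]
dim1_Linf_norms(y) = [1.73, 1.3]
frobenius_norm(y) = 2.60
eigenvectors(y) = [[-0.92, -0.39], [0.4, -0.92]]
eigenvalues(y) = [-2.28, 1.25]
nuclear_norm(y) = 3.52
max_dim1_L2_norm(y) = 2.13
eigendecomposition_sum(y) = [[-1.92, 0.81],[0.84, -0.35]] + [[0.19, 0.44], [0.46, 1.05]]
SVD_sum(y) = [[-1.92,  0.77], [0.88,  -0.35]] + [[0.19, 0.48], [0.42, 1.05]]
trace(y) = -1.03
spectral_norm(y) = 2.28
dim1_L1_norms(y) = [2.98, 2.0]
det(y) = -2.84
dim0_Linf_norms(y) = [1.73, 1.25]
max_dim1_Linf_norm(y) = 1.73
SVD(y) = [[-0.91, 0.42], [0.42, 0.91]] @ diag([2.2768134115648055, 1.2456005334450648]) @ [[0.93,-0.37], [0.37,0.93]]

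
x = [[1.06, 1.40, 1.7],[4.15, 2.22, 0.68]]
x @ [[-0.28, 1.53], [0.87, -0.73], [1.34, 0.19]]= [[3.20,0.92], [1.68,4.86]]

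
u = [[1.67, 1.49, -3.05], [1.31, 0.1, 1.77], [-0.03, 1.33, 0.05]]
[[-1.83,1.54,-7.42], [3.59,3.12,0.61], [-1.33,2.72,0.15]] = u @ [[1.53, 0.90, -1.63], [-1.00, 2.03, 0.02], [0.95, 0.98, 1.55]]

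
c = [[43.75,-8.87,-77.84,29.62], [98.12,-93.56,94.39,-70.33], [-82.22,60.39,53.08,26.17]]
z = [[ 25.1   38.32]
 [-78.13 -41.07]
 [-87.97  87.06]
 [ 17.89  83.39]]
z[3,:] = [17.89, 83.39]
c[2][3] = 26.17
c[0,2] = -77.84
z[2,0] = -87.97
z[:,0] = [25.1, -78.13, -87.97, 17.89]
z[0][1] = 38.32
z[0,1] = 38.32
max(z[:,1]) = 87.06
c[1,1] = -93.56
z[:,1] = [38.32, -41.07, 87.06, 83.39]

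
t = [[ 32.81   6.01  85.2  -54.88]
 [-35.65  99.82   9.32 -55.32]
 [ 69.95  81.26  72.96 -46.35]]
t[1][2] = 9.32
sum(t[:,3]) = -156.55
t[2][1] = 81.26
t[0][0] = 32.81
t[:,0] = [32.81, -35.65, 69.95]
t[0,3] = -54.88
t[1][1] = 99.82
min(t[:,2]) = 9.32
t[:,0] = [32.81, -35.65, 69.95]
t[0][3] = -54.88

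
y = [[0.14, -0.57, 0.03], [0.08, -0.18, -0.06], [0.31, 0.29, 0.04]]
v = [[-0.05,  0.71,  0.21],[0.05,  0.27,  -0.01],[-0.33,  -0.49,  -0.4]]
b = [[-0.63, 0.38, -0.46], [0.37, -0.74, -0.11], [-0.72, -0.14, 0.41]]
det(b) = 0.44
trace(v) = -0.18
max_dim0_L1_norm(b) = 1.72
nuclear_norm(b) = 2.42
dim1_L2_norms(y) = [0.59, 0.21, 0.43]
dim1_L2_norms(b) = [0.87, 0.83, 0.84]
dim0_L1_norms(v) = [0.43, 1.47, 0.62]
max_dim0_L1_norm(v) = 1.47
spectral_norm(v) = 1.00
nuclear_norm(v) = 1.45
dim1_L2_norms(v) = [0.74, 0.27, 0.71]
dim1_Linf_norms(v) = [0.71, 0.27, 0.49]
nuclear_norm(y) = 1.09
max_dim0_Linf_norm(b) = 0.74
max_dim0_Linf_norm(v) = 0.71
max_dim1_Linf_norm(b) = 0.74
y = v @ b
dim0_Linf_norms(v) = [0.33, 0.71, 0.4]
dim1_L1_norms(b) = [1.47, 1.22, 1.27]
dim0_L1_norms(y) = [0.53, 1.04, 0.13]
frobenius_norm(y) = 0.75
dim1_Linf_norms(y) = [0.57, 0.18, 0.31]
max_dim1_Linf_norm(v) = 0.71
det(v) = 0.04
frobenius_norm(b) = 1.47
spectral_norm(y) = 0.66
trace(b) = -0.96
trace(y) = 0.00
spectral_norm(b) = 1.15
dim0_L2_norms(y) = [0.35, 0.66, 0.08]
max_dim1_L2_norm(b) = 0.87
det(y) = 0.02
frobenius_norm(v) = 1.07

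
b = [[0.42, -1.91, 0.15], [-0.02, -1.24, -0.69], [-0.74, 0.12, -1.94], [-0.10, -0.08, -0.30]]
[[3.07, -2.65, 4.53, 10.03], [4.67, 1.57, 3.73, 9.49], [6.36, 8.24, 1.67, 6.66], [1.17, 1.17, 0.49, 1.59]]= b @ [[0.12, -0.73, 1.67, -4.26], [-1.85, 0.92, -2.13, -6.36], [-3.44, -3.91, -1.63, -2.2]]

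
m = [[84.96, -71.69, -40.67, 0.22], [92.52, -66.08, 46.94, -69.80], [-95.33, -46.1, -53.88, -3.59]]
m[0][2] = -40.67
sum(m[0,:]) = -27.180000000000007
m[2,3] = -3.59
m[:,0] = [84.96, 92.52, -95.33]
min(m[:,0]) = -95.33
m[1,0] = 92.52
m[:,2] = [-40.67, 46.94, -53.88]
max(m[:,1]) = -46.1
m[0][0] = 84.96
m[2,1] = -46.1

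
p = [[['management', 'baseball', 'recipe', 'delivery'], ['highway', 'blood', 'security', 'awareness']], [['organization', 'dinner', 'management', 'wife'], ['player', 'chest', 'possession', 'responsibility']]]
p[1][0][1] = 'dinner'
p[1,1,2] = 'possession'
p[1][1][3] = 'responsibility'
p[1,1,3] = 'responsibility'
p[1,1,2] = 'possession'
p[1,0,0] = 'organization'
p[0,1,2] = 'security'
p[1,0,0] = 'organization'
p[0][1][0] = 'highway'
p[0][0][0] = 'management'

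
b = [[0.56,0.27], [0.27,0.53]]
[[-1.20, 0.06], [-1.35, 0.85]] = b@ [[-1.22,-0.88], [-1.93,2.06]]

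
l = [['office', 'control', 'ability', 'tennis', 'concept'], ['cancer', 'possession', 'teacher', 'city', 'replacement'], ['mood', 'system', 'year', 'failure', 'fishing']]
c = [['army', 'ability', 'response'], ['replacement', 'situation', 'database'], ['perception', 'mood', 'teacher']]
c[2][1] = 'mood'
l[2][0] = 'mood'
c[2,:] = ['perception', 'mood', 'teacher']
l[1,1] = 'possession'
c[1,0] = 'replacement'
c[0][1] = 'ability'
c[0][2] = 'response'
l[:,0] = ['office', 'cancer', 'mood']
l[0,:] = ['office', 'control', 'ability', 'tennis', 'concept']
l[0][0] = 'office'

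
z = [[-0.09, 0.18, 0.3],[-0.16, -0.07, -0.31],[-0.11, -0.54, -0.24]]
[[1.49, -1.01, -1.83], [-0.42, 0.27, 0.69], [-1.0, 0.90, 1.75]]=z @ [[-3.83, 2.41, 3.66],[1.28, -1.35, -2.41],[3.04, -1.82, -3.56]]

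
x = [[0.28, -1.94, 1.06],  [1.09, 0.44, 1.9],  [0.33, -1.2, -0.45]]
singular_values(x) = [2.56, 2.2, 0.55]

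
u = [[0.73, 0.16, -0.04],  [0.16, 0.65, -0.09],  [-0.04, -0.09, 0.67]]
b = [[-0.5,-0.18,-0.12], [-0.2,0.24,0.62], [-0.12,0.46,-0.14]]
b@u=[[-0.39,-0.19,-0.04], [-0.13,0.07,0.4], [-0.01,0.29,-0.13]]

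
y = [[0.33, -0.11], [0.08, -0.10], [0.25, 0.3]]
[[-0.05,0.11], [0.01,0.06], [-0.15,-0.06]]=y@[[-0.25, 0.21], [-0.28, -0.39]]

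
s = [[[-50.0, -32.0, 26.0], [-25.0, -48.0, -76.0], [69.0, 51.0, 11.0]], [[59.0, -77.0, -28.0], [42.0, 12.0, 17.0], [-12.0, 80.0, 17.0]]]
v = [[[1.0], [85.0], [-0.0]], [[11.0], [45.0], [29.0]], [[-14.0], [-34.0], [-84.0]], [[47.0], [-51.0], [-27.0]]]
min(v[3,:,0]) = -51.0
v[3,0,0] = 47.0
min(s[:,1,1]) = -48.0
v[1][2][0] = 29.0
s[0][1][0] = -25.0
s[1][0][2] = -28.0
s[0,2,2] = 11.0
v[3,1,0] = -51.0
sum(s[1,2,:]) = 85.0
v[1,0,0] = 11.0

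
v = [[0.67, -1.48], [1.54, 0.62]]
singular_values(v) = [1.68, 1.6]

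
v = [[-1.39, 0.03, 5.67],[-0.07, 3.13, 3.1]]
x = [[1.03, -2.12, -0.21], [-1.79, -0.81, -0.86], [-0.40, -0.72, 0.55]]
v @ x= [[-3.75, -1.16, 3.38], [-6.91, -4.62, -0.97]]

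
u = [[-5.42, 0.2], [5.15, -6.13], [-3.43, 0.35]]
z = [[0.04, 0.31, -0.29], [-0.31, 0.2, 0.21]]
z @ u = [[2.37, -1.99], [1.99, -1.21]]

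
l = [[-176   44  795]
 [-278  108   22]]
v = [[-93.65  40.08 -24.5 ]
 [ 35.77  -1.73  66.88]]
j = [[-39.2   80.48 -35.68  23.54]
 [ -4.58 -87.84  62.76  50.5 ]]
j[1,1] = -87.84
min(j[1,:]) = -87.84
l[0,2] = 795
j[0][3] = 23.54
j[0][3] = 23.54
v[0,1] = 40.08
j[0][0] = -39.2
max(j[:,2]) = 62.76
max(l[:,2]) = 795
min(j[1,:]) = -87.84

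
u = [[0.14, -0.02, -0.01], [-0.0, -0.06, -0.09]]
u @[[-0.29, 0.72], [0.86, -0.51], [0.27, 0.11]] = [[-0.06, 0.11], [-0.08, 0.02]]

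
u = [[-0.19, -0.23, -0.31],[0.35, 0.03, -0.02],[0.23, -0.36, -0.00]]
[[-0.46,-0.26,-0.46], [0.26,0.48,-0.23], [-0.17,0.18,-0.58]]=u @[[0.69,1.34,-0.7], [0.91,0.35,1.17], [0.39,-0.23,1.05]]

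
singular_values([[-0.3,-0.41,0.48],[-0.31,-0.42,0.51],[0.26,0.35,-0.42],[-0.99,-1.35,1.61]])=[2.6, 0.01, 0.0]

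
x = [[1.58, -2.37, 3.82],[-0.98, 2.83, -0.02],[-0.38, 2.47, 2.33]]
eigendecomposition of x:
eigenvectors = [[(0.93+0j), (0.7+0j), 0.70-0.00j], [(0.32+0j), (-0.14+0.38j), (-0.14-0.38j)], [(-0.19+0j), 0.24+0.53j, 0.24-0.53j]]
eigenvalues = [(-0.01+0j), (3.37+1.61j), (3.37-1.61j)]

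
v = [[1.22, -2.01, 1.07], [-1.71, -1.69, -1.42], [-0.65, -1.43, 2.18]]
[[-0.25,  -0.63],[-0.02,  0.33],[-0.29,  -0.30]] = v @ [[0.0,-0.21],  [0.08,0.12],  [-0.08,-0.12]]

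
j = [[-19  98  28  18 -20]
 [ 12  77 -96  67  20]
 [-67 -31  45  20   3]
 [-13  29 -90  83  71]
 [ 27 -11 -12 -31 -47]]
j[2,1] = -31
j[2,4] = 3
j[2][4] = 3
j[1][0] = 12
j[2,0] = -67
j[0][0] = -19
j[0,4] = -20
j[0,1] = 98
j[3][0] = -13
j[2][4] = 3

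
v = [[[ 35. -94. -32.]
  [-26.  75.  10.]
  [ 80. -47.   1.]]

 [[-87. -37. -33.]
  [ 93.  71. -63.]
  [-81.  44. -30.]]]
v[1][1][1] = 71.0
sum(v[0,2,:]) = 34.0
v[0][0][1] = -94.0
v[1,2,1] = 44.0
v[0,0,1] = -94.0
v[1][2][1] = 44.0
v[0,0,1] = -94.0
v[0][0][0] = 35.0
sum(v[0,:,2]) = -21.0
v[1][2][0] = -81.0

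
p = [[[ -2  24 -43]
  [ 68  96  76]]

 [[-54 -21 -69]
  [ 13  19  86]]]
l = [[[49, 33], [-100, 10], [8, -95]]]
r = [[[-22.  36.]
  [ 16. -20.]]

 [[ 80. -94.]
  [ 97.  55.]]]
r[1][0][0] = 80.0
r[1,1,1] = 55.0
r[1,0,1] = -94.0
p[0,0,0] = -2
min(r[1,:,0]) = 80.0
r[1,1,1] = 55.0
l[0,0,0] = 49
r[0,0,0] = -22.0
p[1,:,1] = [-21, 19]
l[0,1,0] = -100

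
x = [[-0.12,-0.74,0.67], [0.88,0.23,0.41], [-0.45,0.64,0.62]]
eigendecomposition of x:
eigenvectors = [[(-0.7+0j), (-0.7-0j), 0.11+0.00j], [0.05+0.58j, (0.05-0.58j), 0.57+0.00j], [(0.07-0.4j), 0.07+0.40j, 0.82+0.00j]]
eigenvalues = [(-0.14+0.99j), (-0.14-0.99j), (1+0j)]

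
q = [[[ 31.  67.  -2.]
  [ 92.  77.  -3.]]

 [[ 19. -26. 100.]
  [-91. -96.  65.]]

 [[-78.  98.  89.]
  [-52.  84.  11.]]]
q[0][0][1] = 67.0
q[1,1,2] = 65.0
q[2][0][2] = 89.0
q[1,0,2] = 100.0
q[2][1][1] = 84.0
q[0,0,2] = -2.0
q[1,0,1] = -26.0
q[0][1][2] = -3.0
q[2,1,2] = 11.0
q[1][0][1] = -26.0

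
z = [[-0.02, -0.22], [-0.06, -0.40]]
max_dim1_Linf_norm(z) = 0.4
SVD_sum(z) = [[-0.03, -0.22],[-0.05, -0.40]] + [[0.01,-0.00], [-0.01,0.00]]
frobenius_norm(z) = 0.46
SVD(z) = [[-0.48, -0.88], [-0.88, 0.48]] @ diag([0.4607305249665612, 0.011286423881676595]) @ [[0.14, 0.99], [-0.99, 0.14]]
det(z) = -0.01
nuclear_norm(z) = 0.47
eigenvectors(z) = [[0.99,  0.47],  [-0.14,  0.88]]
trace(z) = -0.42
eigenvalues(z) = [0.01, -0.43]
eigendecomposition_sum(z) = [[0.01,-0.01], [-0.00,0.0]] + [[-0.03, -0.21],[-0.06, -0.40]]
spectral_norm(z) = 0.46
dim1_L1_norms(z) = [0.24, 0.46]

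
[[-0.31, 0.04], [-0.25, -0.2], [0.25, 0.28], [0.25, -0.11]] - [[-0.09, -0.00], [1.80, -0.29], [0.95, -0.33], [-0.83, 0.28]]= [[-0.22,0.04], [-2.05,0.09], [-0.7,0.61], [1.08,-0.39]]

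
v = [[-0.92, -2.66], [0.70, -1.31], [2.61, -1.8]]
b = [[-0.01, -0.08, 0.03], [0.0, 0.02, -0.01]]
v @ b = [[0.01,0.02,-0.00], [-0.01,-0.08,0.03], [-0.03,-0.24,0.10]]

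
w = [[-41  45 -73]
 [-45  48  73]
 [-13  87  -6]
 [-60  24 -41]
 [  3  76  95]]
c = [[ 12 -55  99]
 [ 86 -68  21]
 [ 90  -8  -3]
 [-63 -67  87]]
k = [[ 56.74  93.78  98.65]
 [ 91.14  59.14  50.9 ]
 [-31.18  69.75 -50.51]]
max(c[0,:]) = 99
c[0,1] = -55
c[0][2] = 99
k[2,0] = -31.18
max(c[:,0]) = 90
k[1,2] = 50.9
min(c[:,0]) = -63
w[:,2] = [-73, 73, -6, -41, 95]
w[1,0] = -45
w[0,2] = -73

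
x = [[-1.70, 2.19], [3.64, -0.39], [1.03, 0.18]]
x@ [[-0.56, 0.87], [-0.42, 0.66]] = [[0.03, -0.03], [-1.87, 2.91], [-0.65, 1.01]]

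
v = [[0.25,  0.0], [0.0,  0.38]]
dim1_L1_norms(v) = [0.25, 0.38]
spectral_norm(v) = 0.38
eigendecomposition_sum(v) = [[0.25, 0.00], [0.00, 0.0]] + [[0.0, 0.00], [0.00, 0.38]]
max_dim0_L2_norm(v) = 0.38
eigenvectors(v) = [[1.0, 0.00], [0.0, 1.00]]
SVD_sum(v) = [[0.00, 0.0], [0.00, 0.38]] + [[0.25, 0.00], [0.00, 0.00]]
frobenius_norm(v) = 0.45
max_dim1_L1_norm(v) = 0.38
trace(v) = 0.63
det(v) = 0.10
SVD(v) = [[0.0, 1.0], [1.00, 0.00]] @ diag([0.38, 0.25]) @ [[0.00, 1.00], [1.00, 0.00]]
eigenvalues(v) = [0.25, 0.38]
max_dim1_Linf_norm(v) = 0.38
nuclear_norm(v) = 0.63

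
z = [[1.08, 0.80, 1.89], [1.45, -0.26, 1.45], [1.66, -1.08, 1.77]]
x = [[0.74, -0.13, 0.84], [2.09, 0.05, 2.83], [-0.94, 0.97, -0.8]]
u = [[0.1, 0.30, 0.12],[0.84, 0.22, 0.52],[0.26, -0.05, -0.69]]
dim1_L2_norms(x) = [1.13, 3.52, 1.57]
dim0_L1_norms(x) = [3.77, 1.15, 4.47]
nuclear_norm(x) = 4.92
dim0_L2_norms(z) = [2.45, 1.37, 2.97]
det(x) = -0.19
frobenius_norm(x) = 4.01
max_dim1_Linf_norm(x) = 2.83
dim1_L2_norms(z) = [2.32, 2.07, 2.66]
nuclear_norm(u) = 2.02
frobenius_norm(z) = 4.09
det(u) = 0.19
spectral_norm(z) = 3.85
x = u @ z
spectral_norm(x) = 3.89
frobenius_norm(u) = 1.30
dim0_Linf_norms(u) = [0.84, 0.3, 0.69]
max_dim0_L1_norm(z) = 5.11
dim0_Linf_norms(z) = [1.66, 1.08, 1.89]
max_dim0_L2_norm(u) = 0.88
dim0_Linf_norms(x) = [2.09, 0.97, 2.83]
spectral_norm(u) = 1.06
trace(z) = 2.59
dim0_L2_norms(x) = [2.41, 0.98, 3.06]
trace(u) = -0.37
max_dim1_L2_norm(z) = 2.66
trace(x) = -0.01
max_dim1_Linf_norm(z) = 1.89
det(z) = -1.08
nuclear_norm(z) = 5.42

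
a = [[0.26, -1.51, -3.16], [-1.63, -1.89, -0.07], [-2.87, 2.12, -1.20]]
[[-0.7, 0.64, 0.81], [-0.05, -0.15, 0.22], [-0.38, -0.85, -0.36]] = a@[[0.03, 0.25, 0.07], [-0.01, -0.13, -0.17], [0.23, -0.12, -0.17]]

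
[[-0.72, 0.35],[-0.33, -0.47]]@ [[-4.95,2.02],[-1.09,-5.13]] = [[3.18, -3.25], [2.15, 1.74]]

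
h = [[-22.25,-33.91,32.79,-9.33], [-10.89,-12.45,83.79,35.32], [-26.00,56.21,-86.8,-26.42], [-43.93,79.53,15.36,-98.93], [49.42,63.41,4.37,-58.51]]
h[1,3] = 35.32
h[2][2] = -86.8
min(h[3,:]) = -98.93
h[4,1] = 63.41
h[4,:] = [49.42, 63.41, 4.37, -58.51]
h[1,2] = 83.79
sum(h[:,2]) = 49.51000000000001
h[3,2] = 15.36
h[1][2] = 83.79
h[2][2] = -86.8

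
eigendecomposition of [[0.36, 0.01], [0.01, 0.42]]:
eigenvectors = [[-0.99,  -0.16], [0.16,  -0.99]]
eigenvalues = [0.36, 0.42]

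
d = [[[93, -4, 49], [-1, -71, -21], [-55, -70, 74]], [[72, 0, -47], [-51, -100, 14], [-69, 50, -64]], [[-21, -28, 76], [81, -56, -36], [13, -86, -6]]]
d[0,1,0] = -1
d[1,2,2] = -64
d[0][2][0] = -55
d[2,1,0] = 81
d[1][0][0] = 72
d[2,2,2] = -6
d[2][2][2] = -6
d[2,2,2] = -6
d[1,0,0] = 72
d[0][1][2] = -21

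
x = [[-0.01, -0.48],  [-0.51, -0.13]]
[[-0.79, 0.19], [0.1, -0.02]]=x@[[-0.61, 0.15], [1.65, -0.40]]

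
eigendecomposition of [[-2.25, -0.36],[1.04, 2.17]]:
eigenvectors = [[-0.97, 0.08], [0.23, -1.00]]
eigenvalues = [-2.16, 2.08]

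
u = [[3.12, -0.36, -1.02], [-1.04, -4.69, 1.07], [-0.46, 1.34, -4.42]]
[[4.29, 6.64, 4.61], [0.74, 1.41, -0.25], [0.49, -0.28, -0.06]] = u @[[1.19, 1.91, 1.37], [-0.51, -0.81, -0.3], [-0.39, -0.38, -0.22]]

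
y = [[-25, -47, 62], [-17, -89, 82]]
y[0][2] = 62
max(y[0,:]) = 62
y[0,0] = -25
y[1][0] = -17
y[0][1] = -47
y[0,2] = 62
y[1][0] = -17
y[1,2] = 82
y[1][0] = -17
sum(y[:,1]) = -136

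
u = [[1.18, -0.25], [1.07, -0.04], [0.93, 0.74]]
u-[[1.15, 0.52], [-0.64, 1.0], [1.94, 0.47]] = [[0.03,-0.77], [1.71,-1.04], [-1.01,0.27]]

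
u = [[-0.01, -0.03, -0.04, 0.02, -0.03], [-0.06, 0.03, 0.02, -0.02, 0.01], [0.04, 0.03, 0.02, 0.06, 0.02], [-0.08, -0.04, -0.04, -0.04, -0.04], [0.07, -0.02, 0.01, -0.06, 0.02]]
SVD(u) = [[-0.22, -0.03, -0.65, -0.72, -0.01], [-0.24, -0.26, 0.72, -0.57, -0.17], [0.47, -0.43, -0.16, 0.02, -0.75], [-0.76, 0.16, -0.08, 0.31, -0.54], [0.3, 0.85, 0.13, -0.25, -0.33]] @ diag([0.14718595779325203, 0.10099710854101548, 0.08072975013301296, 0.003924913685068705, 0.0017833650393133875]) @ [[0.8,0.26,0.32,0.28,0.34], [0.45,-0.43,-0.10,-0.78,0.0], [-0.33,0.46,0.52,-0.51,0.37], [-0.08,-0.55,0.77,0.16,-0.26], [0.21,0.48,0.12,-0.17,-0.83]]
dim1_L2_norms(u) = [0.06, 0.07, 0.08, 0.11, 0.1]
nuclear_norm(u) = 0.33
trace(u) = 0.02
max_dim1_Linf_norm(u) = 0.08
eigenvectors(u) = [[(-0.07+0.22j), (-0.07-0.22j), -0.22+0.00j, (-0.22-0j), -0.19+0.00j], [(-0.35-0.35j), (-0.35+0.35j), -0.05-0.18j, (-0.05+0.18j), (-0.7+0j)], [-0.16+0.08j, (-0.16-0.08j), -0.49+0.16j, -0.49-0.16j, (0.25+0j)], [-0.12-0.05j, -0.12+0.05j, (0.19-0.23j), 0.19+0.23j, (0.21+0j)], [0.81+0.00j, (0.81-0j), (0.75+0j), (0.75-0j), 0.60+0.00j]]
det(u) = 0.00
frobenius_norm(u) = 0.20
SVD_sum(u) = [[-0.03, -0.01, -0.01, -0.01, -0.01], [-0.03, -0.01, -0.01, -0.01, -0.01], [0.06, 0.02, 0.02, 0.02, 0.02], [-0.09, -0.03, -0.04, -0.03, -0.04], [0.03, 0.01, 0.01, 0.01, 0.01]] + [[-0.00, 0.0, 0.00, 0.0, -0.00], [-0.01, 0.01, 0.00, 0.02, -0.00], [-0.02, 0.02, 0.0, 0.03, -0.00], [0.01, -0.01, -0.0, -0.01, 0.00], [0.04, -0.04, -0.01, -0.07, 0.00]] + [[0.02, -0.02, -0.03, 0.03, -0.02], [-0.02, 0.03, 0.03, -0.03, 0.02], [0.0, -0.01, -0.01, 0.01, -0.0], [0.0, -0.00, -0.00, 0.0, -0.00], [-0.00, 0.0, 0.01, -0.01, 0.0]] + [[0.00,  0.0,  -0.00,  -0.0,  0.0],[0.0,  0.00,  -0.00,  -0.00,  0.0],[-0.0,  -0.00,  0.0,  0.0,  -0.0],[-0.0,  -0.00,  0.00,  0.00,  -0.0],[0.0,  0.00,  -0.00,  -0.00,  0.00]] + [[-0.0, -0.0, -0.0, 0.00, 0.0], [-0.00, -0.0, -0.0, 0.00, 0.00], [-0.00, -0.0, -0.00, 0.00, 0.0], [-0.0, -0.00, -0.0, 0.0, 0.00], [-0.0, -0.0, -0.00, 0.00, 0.00]]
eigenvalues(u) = [(0.03+0.03j), (0.03-0.03j), (-0.02+0.03j), (-0.02-0.03j), 0j]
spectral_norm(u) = 0.15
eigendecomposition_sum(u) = [[(-0.01+0.02j), (-0.02-0j), -0.02-0.00j, 0.00+0.00j, (-0.02+0j)], [(-0.01-0.04j), 0.03-0.03j, 0.03-0.03j, -0.00+0.00j, (0.02-0.04j)], [(-0.02+0j), (-0.01-0.01j), -0.01-0.01j, 0j, (-0.01-0.01j)], [-0.01-0.01j, 0.00-0.01j, 0.00-0.01j, -0.00+0.00j, -0.01j], [(0.07+0.03j), 0.01+0.07j, 0.01+0.07j, -0j, (0.02+0.06j)]] + [[(-0.01-0.02j), (-0.02+0j), (-0.02+0j), 0.00-0.00j, (-0.02-0j)],[(-0.01+0.04j), (0.03+0.03j), 0.03+0.03j, -0.00-0.00j, 0.02+0.04j],[-0.02-0.00j, (-0.01+0.01j), -0.01+0.01j, 0.00-0.00j, -0.01+0.01j],[-0.01+0.01j, 0.01j, 0.01j, (-0-0j), 0.01j],[0.07-0.03j, (0.01-0.07j), 0.01-0.07j, 0j, 0.02-0.06j]] + [[(0.01+0.02j), 0.00+0.02j, 0.02j, (0.01+0.01j), 0.02j], [-0.02+0.01j, (-0.01+0.01j), -0.02+0.01j, -0.01+0.01j, -0.01+0.01j], [(0.04+0.05j), (0.02+0.04j), (0.02+0.05j), 0.03+0.02j, 0.02+0.03j], [(-0.03-0.01j), -0.02-0.01j, (-0.02-0.02j), -0.02+0.00j, -0.02-0.01j], [-0.03-0.08j, -0.02-0.06j, -0.00-0.07j, (-0.03-0.04j), (-0.01-0.05j)]] + [[0.01-0.02j, -0.02j, 0.00-0.02j, 0.01-0.01j, -0.02j], [(-0.02-0.01j), -0.01-0.01j, (-0.02-0.01j), (-0.01-0.01j), -0.01-0.01j], [(0.04-0.05j), 0.02-0.04j, 0.02-0.05j, 0.03-0.02j, (0.02-0.03j)], [(-0.03+0.01j), -0.02+0.01j, (-0.02+0.02j), (-0.02-0j), (-0.02+0.01j)], [-0.03+0.08j, (-0.02+0.06j), -0.00+0.07j, -0.03+0.04j, (-0.01+0.05j)]] + [[0.00+0.00j, 0j, (-0+0j), -0.00-0.00j, -0.00+0.00j],[0j, 0.00+0.00j, -0.00+0.00j, (-0-0j), (-0+0j)],[(-0-0j), (-0-0j), -0j, 0j, 0.00-0.00j],[-0.00-0.00j, (-0-0j), -0j, 0j, 0.00-0.00j],[(-0-0j), -0.00-0.00j, -0j, 0j, 0.00-0.00j]]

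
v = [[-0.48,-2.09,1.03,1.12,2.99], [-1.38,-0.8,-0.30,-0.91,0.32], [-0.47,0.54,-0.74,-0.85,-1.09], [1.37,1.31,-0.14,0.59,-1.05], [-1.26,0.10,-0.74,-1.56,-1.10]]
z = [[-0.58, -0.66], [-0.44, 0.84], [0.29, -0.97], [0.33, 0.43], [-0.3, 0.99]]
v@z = [[0.97, 1.0], [0.67, 0.46], [-0.13, 0.04], [-0.9, -0.45], [0.29, -0.13]]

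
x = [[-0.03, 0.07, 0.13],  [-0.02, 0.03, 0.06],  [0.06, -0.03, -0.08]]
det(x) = 0.00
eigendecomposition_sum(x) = [[-0.05, 0.04, 0.09], [-0.03, 0.02, 0.05], [0.05, -0.04, -0.09]] + [[0.02,0.03,0.04], [0.01,0.01,0.01], [0.01,0.01,0.01]] + [[-0.0, 0.00, 0.00], [0.0, -0.00, -0.0], [-0.0, 0.00, 0.0]]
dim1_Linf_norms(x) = [0.13, 0.06, 0.08]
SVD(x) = [[-0.78, -0.53, 0.34], [-0.36, -0.07, -0.93], [0.52, -0.84, -0.14]] @ diag([0.19277468696922398, 0.0365764898313444, 0.0002836468495661817]) @ [[0.32, -0.42, -0.85], [-0.91, -0.38, -0.15], [-0.26, 0.82, -0.5]]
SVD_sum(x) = [[-0.05, 0.06, 0.13], [-0.02, 0.03, 0.06], [0.03, -0.04, -0.08]] + [[0.02, 0.01, 0.00], [0.00, 0.0, 0.00], [0.03, 0.01, 0.00]] + [[-0.0,0.0,-0.0], [0.00,-0.0,0.0], [0.0,-0.00,0.00]]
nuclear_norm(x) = 0.23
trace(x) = -0.08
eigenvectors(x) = [[0.66, 0.89, -0.25], [0.34, 0.27, 0.83], [-0.67, 0.36, -0.50]]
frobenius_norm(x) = 0.20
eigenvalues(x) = [-0.12, 0.04, -0.0]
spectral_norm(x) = 0.19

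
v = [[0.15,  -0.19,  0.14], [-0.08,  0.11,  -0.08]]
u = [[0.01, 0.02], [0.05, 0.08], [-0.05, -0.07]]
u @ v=[[-0.00,0.00,-0.00], [0.0,-0.0,0.0], [-0.00,0.00,-0.0]]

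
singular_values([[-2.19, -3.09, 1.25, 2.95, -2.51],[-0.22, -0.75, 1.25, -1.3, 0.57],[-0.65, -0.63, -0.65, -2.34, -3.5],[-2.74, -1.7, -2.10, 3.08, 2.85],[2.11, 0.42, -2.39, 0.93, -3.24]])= [6.89, 5.92, 4.25, 2.64, 0.74]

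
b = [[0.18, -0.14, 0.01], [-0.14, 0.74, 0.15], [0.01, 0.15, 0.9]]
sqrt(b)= [[0.41, -0.11, 0.01], [-0.11, 0.85, 0.08], [0.01, 0.08, 0.94]]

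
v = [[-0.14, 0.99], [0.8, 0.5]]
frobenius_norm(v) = 1.37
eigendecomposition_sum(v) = [[-0.51, 0.40], [0.32, -0.25]] + [[0.37, 0.59],[0.48, 0.75]]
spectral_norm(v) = 1.15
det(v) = -0.86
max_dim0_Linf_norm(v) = 0.99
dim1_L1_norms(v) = [1.13, 1.3]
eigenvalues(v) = [-0.77, 1.13]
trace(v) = 0.36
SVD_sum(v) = [[0.32, 0.81], [0.27, 0.7]] + [[-0.46, 0.18], [0.53, -0.2]]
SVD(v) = [[0.76, 0.66], [0.66, -0.76]] @ diag([1.1540180417947652, 0.7469553930538126]) @ [[0.36, 0.93],  [-0.93, 0.36]]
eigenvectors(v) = [[-0.85, -0.62], [0.53, -0.79]]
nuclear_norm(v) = 1.90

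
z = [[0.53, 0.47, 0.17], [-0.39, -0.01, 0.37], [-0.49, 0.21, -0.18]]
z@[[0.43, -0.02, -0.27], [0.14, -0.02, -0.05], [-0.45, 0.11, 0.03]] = [[0.22, -0.00, -0.16], [-0.34, 0.05, 0.12], [-0.10, -0.01, 0.12]]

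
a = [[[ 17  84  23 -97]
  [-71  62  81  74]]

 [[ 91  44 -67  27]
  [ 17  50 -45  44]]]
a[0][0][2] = 23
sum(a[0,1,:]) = 146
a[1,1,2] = -45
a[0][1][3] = 74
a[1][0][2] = -67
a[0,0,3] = -97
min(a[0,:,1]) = 62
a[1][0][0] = 91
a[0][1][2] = 81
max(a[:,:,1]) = 84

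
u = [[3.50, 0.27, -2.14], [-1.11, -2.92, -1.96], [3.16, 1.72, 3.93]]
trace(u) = 4.51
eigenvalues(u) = [(3.44+2.64j), (3.44-2.64j), (-2.37+0j)]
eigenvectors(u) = [[0.01+0.63j,0.01-0.63j,(-0.12+0j)], [(-0.24-0.01j),(-0.24+0.01j),(0.97+0j)], [0.74+0.00j,0.74-0.00j,(-0.21+0j)]]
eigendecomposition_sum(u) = [[1.75+1.29j, (-0.02+0.5j), (-1.12+1.61j)], [-0.53+0.62j, -0.19-0.02j, (-0.58-0.46j)], [1.58-2.04j, 0.59+0.04j, (1.88+1.37j)]] + [[1.75-1.29j, (-0.02-0.5j), -1.12-1.61j], [(-0.53-0.62j), -0.19+0.02j, -0.58+0.46j], [(1.58+2.04j), 0.59-0.04j, (1.88-1.37j)]] + [[(0.01-0j),(0.31-0j),0.10-0.00j], [(-0.05+0j),-2.55+0.00j,(-0.81+0j)], [0.01-0.00j,0.54-0.00j,0.17-0.00j]]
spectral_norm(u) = 6.26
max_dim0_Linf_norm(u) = 3.93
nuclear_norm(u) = 12.08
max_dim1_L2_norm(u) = 5.33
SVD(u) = [[-0.13, -0.99, -0.09],[0.53, -0.15, 0.83],[-0.84, 0.06, 0.54]] @ diag([6.261336482945514, 4.080545133418916, 1.7425030448945262]) @ [[-0.59, -0.48, -0.65], [-0.76, 0.06, 0.64], [0.27, -0.87, 0.41]]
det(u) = -44.52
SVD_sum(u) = [[0.47, 0.39, 0.52], [-1.96, -1.61, -2.16], [3.08, 2.53, 3.39]] + [[3.07,-0.26,-2.59],[0.46,-0.04,-0.39],[-0.18,0.02,0.15]] + [[-0.04, 0.14, -0.07], [0.39, -1.27, 0.59], [0.26, -0.83, 0.39]]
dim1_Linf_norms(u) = [3.5, 2.92, 3.93]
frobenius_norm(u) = 7.67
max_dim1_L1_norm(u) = 8.81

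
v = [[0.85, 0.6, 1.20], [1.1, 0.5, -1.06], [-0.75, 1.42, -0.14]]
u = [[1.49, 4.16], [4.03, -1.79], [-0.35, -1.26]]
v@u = [[3.26,0.95], [4.02,5.02], [4.65,-5.49]]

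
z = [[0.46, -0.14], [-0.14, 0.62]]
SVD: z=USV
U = [[-0.5, 0.86], [0.86, 0.5]]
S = [0.7, 0.38]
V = [[-0.5,0.86], [0.86,0.50]]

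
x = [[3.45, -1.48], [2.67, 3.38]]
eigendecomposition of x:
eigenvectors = [[(0.01+0.6j), 0.01-0.60j], [0.80+0.00j, (0.8-0j)]]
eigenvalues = [(3.42+1.99j), (3.42-1.99j)]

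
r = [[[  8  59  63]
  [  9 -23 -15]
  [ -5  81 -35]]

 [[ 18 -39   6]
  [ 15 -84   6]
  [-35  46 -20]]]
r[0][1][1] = -23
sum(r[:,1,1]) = -107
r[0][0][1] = 59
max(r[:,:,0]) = 18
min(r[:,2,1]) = 46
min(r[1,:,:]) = -84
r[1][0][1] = -39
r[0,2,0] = -5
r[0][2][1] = 81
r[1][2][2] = -20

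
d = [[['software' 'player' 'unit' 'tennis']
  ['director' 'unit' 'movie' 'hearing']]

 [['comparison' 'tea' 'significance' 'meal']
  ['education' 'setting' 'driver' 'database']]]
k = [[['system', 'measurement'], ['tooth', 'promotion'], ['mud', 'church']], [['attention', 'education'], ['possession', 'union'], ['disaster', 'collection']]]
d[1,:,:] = [['comparison', 'tea', 'significance', 'meal'], ['education', 'setting', 'driver', 'database']]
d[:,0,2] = ['unit', 'significance']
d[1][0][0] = 'comparison'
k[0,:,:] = [['system', 'measurement'], ['tooth', 'promotion'], ['mud', 'church']]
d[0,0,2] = 'unit'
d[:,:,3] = [['tennis', 'hearing'], ['meal', 'database']]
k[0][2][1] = 'church'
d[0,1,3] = 'hearing'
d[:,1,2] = ['movie', 'driver']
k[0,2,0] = 'mud'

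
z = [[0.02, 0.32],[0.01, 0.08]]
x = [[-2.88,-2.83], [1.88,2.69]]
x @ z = [[-0.09, -1.15], [0.06, 0.82]]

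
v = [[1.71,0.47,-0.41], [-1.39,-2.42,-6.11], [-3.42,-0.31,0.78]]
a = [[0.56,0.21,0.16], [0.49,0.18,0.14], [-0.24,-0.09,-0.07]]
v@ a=[[1.29, 0.48, 0.37], [-0.5, -0.18, -0.13], [-2.25, -0.84, -0.65]]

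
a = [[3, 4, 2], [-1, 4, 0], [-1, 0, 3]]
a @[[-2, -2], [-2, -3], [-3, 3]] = [[-20, -12], [-6, -10], [-7, 11]]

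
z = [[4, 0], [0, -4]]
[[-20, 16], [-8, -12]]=z @ [[-5, 4], [2, 3]]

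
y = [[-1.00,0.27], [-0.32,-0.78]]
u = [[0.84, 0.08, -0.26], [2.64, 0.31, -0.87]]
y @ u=[[-0.13,0.00,0.03], [-2.33,-0.27,0.76]]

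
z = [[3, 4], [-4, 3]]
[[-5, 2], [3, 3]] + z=[[-2, 6], [-1, 6]]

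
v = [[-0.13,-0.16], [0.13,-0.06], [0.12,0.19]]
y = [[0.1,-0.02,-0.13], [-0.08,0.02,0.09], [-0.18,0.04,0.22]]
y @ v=[[-0.03, -0.04], [0.02, 0.03], [0.06, 0.07]]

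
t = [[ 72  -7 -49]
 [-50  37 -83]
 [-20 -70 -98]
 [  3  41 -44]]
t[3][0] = 3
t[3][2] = -44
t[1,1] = 37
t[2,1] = -70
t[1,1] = 37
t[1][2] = -83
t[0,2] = -49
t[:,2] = [-49, -83, -98, -44]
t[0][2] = -49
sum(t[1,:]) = -96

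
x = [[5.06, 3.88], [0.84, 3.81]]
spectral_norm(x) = 7.13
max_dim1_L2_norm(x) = 6.38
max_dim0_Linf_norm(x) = 5.06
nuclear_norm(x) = 9.38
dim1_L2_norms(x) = [6.38, 3.9]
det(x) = 16.02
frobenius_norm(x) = 7.48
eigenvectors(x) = [[0.95, -0.84], [0.31, 0.55]]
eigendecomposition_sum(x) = [[4.21, 6.44], [1.4, 2.13]] + [[0.85, -2.56], [-0.56, 1.68]]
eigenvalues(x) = [6.35, 2.52]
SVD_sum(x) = [[4.28, 4.60], [2.29, 2.46]] + [[0.78,-0.72], [-1.45,1.35]]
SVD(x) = [[-0.88, -0.47], [-0.47, 0.88]] @ diag([7.129600478911963, 2.246886069897242]) @ [[-0.68, -0.73], [-0.73, 0.68]]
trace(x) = 8.87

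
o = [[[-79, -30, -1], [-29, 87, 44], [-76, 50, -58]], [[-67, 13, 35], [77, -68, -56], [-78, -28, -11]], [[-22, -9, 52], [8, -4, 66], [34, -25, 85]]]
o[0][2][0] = -76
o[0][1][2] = 44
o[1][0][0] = -67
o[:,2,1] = [50, -28, -25]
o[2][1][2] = 66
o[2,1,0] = 8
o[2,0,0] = -22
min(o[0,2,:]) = -76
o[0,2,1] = 50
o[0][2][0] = -76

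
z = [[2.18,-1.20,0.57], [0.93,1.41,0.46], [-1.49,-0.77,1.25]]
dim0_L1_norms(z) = [4.6, 3.38, 2.28]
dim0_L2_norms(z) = [2.8, 2.01, 1.45]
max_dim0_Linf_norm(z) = 2.18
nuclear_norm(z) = 6.20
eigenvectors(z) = [[-0.00+0.55j,-0.00-0.55j,(-0.37+0j)], [(0.32+0.27j),0.32-0.27j,(0.26+0j)], [-0.72+0.00j,(-0.72-0j),0.89+0.00j]]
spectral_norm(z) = 2.80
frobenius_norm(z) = 3.74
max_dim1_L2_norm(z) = 2.55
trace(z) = 4.84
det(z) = 7.62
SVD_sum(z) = [[2.2, -0.07, -0.06],[0.87, -0.03, -0.02],[-1.5, 0.05, 0.04]] + [[-0.03, -1.18, 0.5],[0.02, 1.04, -0.45],[-0.03, -1.13, 0.48]] + [[0.01, 0.05, 0.13], [0.04, 0.40, 0.93], [0.03, 0.31, 0.73]]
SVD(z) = [[-0.79, 0.61, 0.11], [-0.31, -0.54, 0.78], [0.53, 0.58, 0.61]] @ diag([2.8014337193488448, 2.1080739276156946, 1.290501232778272]) @ [[-1.0,0.03,0.03],  [-0.02,-0.92,0.39],  [0.04,0.39,0.92]]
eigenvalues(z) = [(1.59+1.44j), (1.59-1.44j), (1.65+0j)]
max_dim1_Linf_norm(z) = 2.18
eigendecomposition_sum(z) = [[(0.91+0.25j), (-0.23+0.97j), (0.45-0.18j)], [0.59-0.41j, 0.45+0.61j, 0.12-0.35j], [(-0.32+1.18j), (-1.26-0.3j), (0.23+0.58j)]] + [[0.91-0.25j,-0.23-0.97j,(0.45+0.18j)], [0.59+0.41j,(0.45-0.61j),(0.12+0.35j)], [-0.32-1.18j,(-1.26+0.3j),0.23-0.58j]] + [[(0.36+0j),-0.73-0.00j,-0.33+0.00j], [-0.25-0.00j,(0.51+0j),0.23-0.00j], [(-0.86-0j),1.75+0.00j,(0.79-0j)]]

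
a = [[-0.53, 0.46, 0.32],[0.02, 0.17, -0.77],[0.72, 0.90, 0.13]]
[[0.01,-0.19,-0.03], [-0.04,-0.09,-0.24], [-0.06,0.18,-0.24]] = a @ [[-0.03,0.35,-0.03], [-0.05,-0.09,-0.28], [0.04,0.1,0.25]]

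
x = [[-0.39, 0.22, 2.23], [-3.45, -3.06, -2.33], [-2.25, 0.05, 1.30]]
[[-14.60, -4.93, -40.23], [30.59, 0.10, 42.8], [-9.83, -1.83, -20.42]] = x @ [[0.91, -0.62, -1.57], [-6.66, 2.63, 1.87], [-5.73, -2.58, -18.50]]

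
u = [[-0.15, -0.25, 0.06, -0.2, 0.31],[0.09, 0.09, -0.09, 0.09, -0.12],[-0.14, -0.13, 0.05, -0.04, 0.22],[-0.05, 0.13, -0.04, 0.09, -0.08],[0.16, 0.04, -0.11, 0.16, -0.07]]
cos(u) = [[0.97, 0.00, 0.0, -0.02, 0.00], [0.01, 1.00, -0.00, 0.01, 0.00], [-0.02, -0.01, 1.01, -0.02, 0.01], [-0.00, -0.02, 0.01, 0.99, 0.02], [0.01, 0.0, -0.0, 0.01, 0.99]]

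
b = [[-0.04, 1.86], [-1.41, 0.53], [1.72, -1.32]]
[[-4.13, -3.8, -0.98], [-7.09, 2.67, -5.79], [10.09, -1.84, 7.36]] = b @ [[4.23, -2.68, 3.94],[-2.13, -2.10, -0.44]]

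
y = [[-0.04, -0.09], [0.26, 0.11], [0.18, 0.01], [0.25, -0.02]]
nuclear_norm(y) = 0.53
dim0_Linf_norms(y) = [0.26, 0.11]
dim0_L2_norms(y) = [0.41, 0.14]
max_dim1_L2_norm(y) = 0.28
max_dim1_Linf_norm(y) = 0.26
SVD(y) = [[-0.14, 0.66], [0.67, -0.48], [0.43, 0.20], [0.59, 0.55]] @ diag([0.4119983968815769, 0.12270827587009243]) @ [[0.98, 0.19], [0.19, -0.98]]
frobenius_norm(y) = 0.43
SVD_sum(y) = [[-0.06, -0.01], [0.27, 0.05], [0.18, 0.03], [0.24, 0.05]] + [[0.02, -0.08], [-0.01, 0.06], [0.0, -0.02], [0.01, -0.07]]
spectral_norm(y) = 0.41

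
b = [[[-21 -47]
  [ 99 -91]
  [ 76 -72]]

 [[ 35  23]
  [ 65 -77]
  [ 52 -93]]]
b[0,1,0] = 99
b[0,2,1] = -72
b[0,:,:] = [[-21, -47], [99, -91], [76, -72]]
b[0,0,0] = -21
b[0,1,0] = 99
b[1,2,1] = -93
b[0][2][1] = -72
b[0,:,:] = [[-21, -47], [99, -91], [76, -72]]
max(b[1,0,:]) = 35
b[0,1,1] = -91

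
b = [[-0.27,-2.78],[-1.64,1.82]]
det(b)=-5.051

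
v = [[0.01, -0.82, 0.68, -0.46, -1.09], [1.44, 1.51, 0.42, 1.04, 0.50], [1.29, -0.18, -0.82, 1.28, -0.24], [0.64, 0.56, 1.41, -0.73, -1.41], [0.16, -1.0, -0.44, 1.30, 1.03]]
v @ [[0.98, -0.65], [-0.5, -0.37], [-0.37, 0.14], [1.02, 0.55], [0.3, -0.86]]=[[-0.63, 1.08], [1.71, -1.29], [2.89, 0.02], [-1.34, 0.39], [2.45, 0.03]]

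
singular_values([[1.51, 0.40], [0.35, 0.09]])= [1.6, 0.0]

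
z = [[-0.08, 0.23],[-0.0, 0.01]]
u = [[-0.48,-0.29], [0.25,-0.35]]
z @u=[[0.1,-0.06], [0.0,-0.0]]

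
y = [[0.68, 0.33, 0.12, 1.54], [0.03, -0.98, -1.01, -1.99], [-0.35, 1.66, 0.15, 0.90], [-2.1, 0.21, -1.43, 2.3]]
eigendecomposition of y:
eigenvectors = [[(-0.58+0j), -0.58-0.00j, (-0.25+0.15j), (-0.25-0.15j)], [0.29+0.38j, (0.29-0.38j), (0.66+0j), 0.66-0.00j], [0.30-0.15j, 0.30+0.15j, (-0.25-0.53j), (-0.25+0.53j)], [(-0.26-0.5j), -0.26+0.50j, (-0.18-0.33j), -0.18+0.33j]]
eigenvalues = [(1.13+1.12j), (1.13-1.12j), (-0.05+1.81j), (-0.05-1.81j)]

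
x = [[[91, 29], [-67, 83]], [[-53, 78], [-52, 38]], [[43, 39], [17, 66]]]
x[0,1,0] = -67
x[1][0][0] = -53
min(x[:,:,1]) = 29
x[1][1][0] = -52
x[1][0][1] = 78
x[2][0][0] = 43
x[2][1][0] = 17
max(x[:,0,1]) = 78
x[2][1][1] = 66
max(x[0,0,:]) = 91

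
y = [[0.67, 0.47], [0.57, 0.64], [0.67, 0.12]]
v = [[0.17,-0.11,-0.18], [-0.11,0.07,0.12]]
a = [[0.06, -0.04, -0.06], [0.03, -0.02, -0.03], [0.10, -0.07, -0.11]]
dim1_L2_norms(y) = [0.82, 0.86, 0.68]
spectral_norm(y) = 1.32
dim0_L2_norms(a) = [0.12, 0.08, 0.13]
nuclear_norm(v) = 0.33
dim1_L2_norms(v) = [0.27, 0.18]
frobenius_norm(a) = 0.19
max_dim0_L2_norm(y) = 1.11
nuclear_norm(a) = 0.20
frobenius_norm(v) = 0.32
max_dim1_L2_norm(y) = 0.86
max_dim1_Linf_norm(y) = 0.67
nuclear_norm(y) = 1.67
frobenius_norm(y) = 1.37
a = y @ v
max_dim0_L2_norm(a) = 0.13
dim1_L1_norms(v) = [0.46, 0.3]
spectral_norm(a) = 0.19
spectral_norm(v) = 0.32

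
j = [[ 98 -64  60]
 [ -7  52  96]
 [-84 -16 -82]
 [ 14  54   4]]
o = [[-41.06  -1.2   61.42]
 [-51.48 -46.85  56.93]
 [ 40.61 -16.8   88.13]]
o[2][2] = 88.13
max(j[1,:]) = 96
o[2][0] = 40.61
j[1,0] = -7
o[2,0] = 40.61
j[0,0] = 98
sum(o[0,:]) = 19.159999999999997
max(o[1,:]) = 56.93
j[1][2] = 96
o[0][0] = -41.06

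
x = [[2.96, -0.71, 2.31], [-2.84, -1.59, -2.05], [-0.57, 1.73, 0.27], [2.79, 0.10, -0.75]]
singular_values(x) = [5.53, 2.53, 2.04]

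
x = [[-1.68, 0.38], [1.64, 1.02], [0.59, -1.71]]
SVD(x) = [[-0.69, -0.2], [0.68, -0.49], [0.23, 0.85]] @ diag([2.4208410187602785, 2.0269506066719276]) @ [[1.0, 0.01], [0.01, -1.00]]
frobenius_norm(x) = 3.16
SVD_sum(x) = [[-1.67, -0.02],  [1.65, 0.02],  [0.56, 0.01]] + [[-0.01,0.4], [-0.01,1.00], [0.03,-1.72]]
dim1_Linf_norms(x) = [1.68, 1.64, 1.71]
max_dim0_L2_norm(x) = 2.42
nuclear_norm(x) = 4.45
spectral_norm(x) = 2.42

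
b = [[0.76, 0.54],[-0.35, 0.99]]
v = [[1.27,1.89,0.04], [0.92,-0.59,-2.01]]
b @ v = [[1.46, 1.12, -1.06], [0.47, -1.25, -2.0]]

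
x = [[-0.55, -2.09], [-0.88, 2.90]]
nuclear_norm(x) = 4.55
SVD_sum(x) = [[0.24, -2.0], [-0.35, 2.96]] + [[-0.79, -0.09], [-0.53, -0.06]]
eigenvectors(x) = [[-0.98,0.47], [-0.22,-0.88]]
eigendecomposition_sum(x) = [[-0.91,-0.49], [-0.2,-0.11]] + [[0.36, -1.60], [-0.68, 3.01]]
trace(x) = 2.35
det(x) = -3.43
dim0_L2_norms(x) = [1.04, 3.57]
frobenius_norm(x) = 3.72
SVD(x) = [[-0.56, 0.83], [0.83, 0.56]] @ diag([3.597756929976838, 0.9545391939588617]) @ [[-0.12,  0.99], [-0.99,  -0.12]]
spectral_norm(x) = 3.60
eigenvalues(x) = [-1.02, 3.37]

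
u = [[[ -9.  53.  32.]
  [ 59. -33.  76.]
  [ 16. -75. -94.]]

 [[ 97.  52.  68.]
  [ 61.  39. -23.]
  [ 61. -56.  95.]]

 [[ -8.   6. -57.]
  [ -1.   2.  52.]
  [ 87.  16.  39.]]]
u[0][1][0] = 59.0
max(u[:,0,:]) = 97.0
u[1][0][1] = 52.0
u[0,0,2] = 32.0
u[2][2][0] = 87.0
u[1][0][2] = 68.0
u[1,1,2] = -23.0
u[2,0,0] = -8.0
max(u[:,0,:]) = 97.0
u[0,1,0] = 59.0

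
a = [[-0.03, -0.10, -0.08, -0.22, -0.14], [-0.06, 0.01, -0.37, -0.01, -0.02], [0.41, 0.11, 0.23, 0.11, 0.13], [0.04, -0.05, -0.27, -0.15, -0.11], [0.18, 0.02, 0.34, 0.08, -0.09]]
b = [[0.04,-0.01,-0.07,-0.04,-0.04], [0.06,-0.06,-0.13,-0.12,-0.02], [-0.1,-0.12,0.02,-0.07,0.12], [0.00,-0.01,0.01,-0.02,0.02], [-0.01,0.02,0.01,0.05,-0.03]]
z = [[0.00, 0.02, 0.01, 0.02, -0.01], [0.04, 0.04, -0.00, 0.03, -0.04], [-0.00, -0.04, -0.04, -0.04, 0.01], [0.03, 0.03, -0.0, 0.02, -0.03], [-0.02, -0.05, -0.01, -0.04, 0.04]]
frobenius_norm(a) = 0.87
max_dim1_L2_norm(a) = 0.51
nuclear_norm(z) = 0.20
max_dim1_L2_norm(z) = 0.08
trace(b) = -0.05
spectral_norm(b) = 0.23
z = a @ b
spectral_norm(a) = 0.74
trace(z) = 0.06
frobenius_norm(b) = 0.31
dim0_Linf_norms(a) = [0.41, 0.11, 0.37, 0.22, 0.14]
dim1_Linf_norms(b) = [0.07, 0.13, 0.12, 0.02, 0.05]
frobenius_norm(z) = 0.14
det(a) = -0.00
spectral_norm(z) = 0.13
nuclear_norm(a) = 1.49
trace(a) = -0.03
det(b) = 0.00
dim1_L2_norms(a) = [0.29, 0.38, 0.51, 0.33, 0.4]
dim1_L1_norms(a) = [0.57, 0.47, 0.99, 0.62, 0.71]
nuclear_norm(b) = 0.48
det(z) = -0.00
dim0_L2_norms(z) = [0.05, 0.08, 0.04, 0.07, 0.07]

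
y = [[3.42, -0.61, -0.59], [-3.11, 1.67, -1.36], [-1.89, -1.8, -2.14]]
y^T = [[3.42, -3.11, -1.89],[-0.61, 1.67, -1.80],[-0.59, -1.36, -2.14]]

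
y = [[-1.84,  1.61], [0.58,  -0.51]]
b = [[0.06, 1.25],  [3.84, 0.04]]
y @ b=[[6.07, -2.24], [-1.92, 0.70]]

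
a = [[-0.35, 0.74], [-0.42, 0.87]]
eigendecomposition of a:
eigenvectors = [[-0.90, -0.65],[-0.44, -0.76]]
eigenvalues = [0.01, 0.51]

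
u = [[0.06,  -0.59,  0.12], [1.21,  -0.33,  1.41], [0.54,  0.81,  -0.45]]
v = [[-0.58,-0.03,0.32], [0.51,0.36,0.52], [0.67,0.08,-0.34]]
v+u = [[-0.52, -0.62, 0.44], [1.72, 0.03, 1.93], [1.21, 0.89, -0.79]]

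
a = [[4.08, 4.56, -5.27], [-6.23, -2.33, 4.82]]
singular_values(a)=[11.3, 2.21]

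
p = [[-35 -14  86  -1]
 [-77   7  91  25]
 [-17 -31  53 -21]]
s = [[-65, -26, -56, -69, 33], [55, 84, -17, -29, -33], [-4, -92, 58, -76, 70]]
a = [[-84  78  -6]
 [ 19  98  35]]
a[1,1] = 98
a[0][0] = -84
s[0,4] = 33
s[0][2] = -56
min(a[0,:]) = -84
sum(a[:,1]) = 176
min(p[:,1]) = -31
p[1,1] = 7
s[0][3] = -69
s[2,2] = 58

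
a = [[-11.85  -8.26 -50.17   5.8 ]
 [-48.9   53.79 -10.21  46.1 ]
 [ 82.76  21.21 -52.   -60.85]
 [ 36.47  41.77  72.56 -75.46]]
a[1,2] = -10.21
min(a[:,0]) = -48.9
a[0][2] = -50.17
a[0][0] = -11.85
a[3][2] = 72.56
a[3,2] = 72.56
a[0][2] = -50.17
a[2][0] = 82.76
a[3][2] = 72.56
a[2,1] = 21.21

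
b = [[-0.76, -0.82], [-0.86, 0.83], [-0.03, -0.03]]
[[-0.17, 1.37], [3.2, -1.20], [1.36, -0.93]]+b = [[-0.93, 0.55], [2.34, -0.37], [1.33, -0.96]]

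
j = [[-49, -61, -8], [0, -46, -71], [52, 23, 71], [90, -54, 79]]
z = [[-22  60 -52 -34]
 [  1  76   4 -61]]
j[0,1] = -61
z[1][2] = 4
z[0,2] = -52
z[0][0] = -22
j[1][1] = -46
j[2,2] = 71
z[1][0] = 1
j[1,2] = -71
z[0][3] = -34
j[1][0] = 0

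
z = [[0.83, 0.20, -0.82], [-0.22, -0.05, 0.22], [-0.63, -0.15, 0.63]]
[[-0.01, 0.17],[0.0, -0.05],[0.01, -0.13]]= z @ [[-0.01, 0.24], [0.00, -0.01], [-0.0, 0.03]]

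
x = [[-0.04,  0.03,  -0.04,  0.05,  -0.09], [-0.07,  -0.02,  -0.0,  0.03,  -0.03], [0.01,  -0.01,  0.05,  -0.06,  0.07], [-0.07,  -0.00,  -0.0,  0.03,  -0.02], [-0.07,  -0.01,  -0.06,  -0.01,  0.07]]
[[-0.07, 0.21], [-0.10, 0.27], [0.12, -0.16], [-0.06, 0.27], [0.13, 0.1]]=x @ [[-0.31, -2.57], [1.84, 0.23], [-0.87, 1.06], [-2.12, 3.26], [0.78, 0.22]]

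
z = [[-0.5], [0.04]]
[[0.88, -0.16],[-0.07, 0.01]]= z@[[-1.76, 0.32]]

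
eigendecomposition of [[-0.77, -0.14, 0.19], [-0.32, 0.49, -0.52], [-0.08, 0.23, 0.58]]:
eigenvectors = [[(0.97+0j), 0.11+0.05j, (0.11-0.05j)], [(0.25+0j), -0.83+0.00j, -0.83-0.00j], [0.02+0.00j, 0.03+0.55j, 0.03-0.55j]]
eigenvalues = [(-0.8+0j), (0.55+0.36j), (0.55-0.36j)]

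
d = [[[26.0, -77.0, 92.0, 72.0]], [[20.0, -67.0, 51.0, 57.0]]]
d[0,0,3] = 72.0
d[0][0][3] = 72.0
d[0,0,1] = -77.0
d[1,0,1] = -67.0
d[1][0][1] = -67.0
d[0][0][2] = 92.0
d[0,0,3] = 72.0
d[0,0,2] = 92.0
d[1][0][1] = -67.0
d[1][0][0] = 20.0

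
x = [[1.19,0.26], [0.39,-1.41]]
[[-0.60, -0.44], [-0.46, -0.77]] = x@ [[-0.54, -0.46], [0.18, 0.42]]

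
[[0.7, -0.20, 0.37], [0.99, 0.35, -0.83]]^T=[[0.7, 0.99], [-0.2, 0.35], [0.37, -0.83]]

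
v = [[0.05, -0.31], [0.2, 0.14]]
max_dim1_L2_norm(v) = 0.31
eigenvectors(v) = [[(0.78+0j), (0.78-0j)], [(-0.11-0.62j), -0.11+0.62j]]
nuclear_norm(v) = 0.54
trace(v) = 0.19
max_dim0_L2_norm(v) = 0.34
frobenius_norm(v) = 0.40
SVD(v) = [[-0.87, 0.5], [0.5, 0.87]] @ diag([0.34318464850151503, 0.2010579444659961]) @ [[0.16, 0.99], [0.99, -0.16]]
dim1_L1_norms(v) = [0.36, 0.34]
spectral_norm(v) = 0.34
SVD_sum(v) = [[-0.05, -0.29],  [0.03, 0.17]] + [[0.10, -0.02], [0.17, -0.03]]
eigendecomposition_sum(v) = [[0.03+0.13j, (-0.15+0.06j)], [0.10-0.04j, (0.07+0.11j)]] + [[(0.03-0.13j), -0.15-0.06j], [(0.1+0.04j), 0.07-0.11j]]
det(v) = 0.07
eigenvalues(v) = [(0.1+0.24j), (0.1-0.24j)]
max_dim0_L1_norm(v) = 0.45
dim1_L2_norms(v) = [0.31, 0.24]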